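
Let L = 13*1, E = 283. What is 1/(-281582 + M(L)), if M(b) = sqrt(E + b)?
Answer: -140791/39644211214 - sqrt(74)/39644211214 ≈ -3.5516e-6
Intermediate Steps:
L = 13
M(b) = sqrt(283 + b)
1/(-281582 + M(L)) = 1/(-281582 + sqrt(283 + 13)) = 1/(-281582 + sqrt(296)) = 1/(-281582 + 2*sqrt(74))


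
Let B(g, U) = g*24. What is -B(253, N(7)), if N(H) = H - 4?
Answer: -6072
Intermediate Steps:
N(H) = -4 + H
B(g, U) = 24*g
-B(253, N(7)) = -24*253 = -1*6072 = -6072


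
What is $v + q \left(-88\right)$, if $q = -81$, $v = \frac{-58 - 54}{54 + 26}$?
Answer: $\frac{35633}{5} \approx 7126.6$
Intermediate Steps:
$v = - \frac{7}{5}$ ($v = - \frac{112}{80} = \left(-112\right) \frac{1}{80} = - \frac{7}{5} \approx -1.4$)
$v + q \left(-88\right) = - \frac{7}{5} - -7128 = - \frac{7}{5} + 7128 = \frac{35633}{5}$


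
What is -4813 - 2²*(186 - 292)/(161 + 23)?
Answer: -110646/23 ≈ -4810.7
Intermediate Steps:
-4813 - 2²*(186 - 292)/(161 + 23) = -4813 - 4*(-106/184) = -4813 - 4*(-106*1/184) = -4813 - 4*(-53)/92 = -4813 - 1*(-53/23) = -4813 + 53/23 = -110646/23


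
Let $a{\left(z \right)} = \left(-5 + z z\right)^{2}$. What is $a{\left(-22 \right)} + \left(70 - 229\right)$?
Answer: $229282$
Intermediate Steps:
$a{\left(z \right)} = \left(-5 + z^{2}\right)^{2}$
$a{\left(-22 \right)} + \left(70 - 229\right) = \left(-5 + \left(-22\right)^{2}\right)^{2} + \left(70 - 229\right) = \left(-5 + 484\right)^{2} - 159 = 479^{2} - 159 = 229441 - 159 = 229282$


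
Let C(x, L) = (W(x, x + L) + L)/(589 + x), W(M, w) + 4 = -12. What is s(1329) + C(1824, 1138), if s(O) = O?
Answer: 3207999/2413 ≈ 1329.5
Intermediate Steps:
W(M, w) = -16 (W(M, w) = -4 - 12 = -16)
C(x, L) = (-16 + L)/(589 + x)
s(1329) + C(1824, 1138) = 1329 + (-16 + 1138)/(589 + 1824) = 1329 + 1122/2413 = 3207999/2413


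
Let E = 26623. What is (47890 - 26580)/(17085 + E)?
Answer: 10655/21854 ≈ 0.48755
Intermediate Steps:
(47890 - 26580)/(17085 + E) = (47890 - 26580)/(17085 + 26623) = 21310/43708 = 21310*(1/43708) = 10655/21854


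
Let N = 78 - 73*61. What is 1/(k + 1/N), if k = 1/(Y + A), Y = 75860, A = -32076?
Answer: -191555000/39409 ≈ -4860.7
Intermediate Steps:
N = -4375 (N = 78 - 4453 = -4375)
k = 1/43784 (k = 1/(75860 - 32076) = 1/43784 ≈ 2.2839e-5)
1/(k + 1/N) = 1/(1/43784 + 1/(-4375)) = 1/(1/43784 - 1/4375) = 1/(-39409/191555000) = -191555000/39409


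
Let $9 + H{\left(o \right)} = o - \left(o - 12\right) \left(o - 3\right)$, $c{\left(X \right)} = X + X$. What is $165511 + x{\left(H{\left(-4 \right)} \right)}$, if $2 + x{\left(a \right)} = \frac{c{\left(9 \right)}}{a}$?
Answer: $\frac{20688607}{125} \approx 1.6551 \cdot 10^{5}$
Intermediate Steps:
$c{\left(X \right)} = 2 X$
$H{\left(o \right)} = -9 + o - \left(-12 + o\right) \left(-3 + o\right)$ ($H{\left(o \right)} = -9 + \left(o - \left(o - 12\right) \left(o - 3\right)\right) = -9 + \left(o - \left(-12 + o\right) \left(-3 + o\right)\right) = -9 + o - \left(-12 + o\right) \left(-3 + o\right)$)
$x{\left(a \right)} = -2 + \frac{18}{a}$ ($x{\left(a \right)} = -2 + \frac{2 \cdot 9}{a} = -2 + \frac{18}{a}$)
$165511 + x{\left(H{\left(-4 \right)} \right)} = 165511 - \left(2 - \frac{18}{-45 - \left(-4\right)^{2} + 16 \left(-4\right)}\right) = 165511 - \left(2 - \frac{18}{-45 - 16 - 64}\right) = 165511 - \left(2 - \frac{18}{-125}\right) = 165511 + \left(-2 + 18 \left(- \frac{1}{125}\right)\right) = 165511 - \frac{268}{125} = \frac{20688607}{125}$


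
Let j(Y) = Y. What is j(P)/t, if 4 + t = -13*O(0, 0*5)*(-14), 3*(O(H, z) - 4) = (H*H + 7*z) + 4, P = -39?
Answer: -117/2900 ≈ -0.040345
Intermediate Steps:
O(H, z) = 16/3 + H²/3 + 7*z/3 (O(H, z) = 4 + ((H*H + 7*z) + 4)/3 = 4 + ((H² + 7*z) + 4)/3 = 4 + (4 + H² + 7*z)/3 = 4 + (4/3 + H²/3 + 7*z/3) = 16/3 + H²/3 + 7*z/3)
t = 2900/3 (t = -4 - 13*(16/3 + (⅓)*0² + 7*(0*5)/3)*(-14) = -4 - 13*(16/3 + (⅓)*0 + (7/3)*0)*(-14) = -4 - 13*(16/3 + 0 + 0)*(-14) = -4 - 13*16/3*(-14) = -4 - 208/3*(-14) = -4 + 2912/3 = 2900/3 ≈ 966.67)
j(P)/t = -39/2900/3 = -39*3/2900 = -117/2900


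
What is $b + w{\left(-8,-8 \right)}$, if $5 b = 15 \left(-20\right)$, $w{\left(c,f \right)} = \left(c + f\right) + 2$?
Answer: $-74$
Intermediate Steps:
$w{\left(c,f \right)} = 2 + c + f$
$b = -60$ ($b = \frac{15 \left(-20\right)}{5} = \frac{1}{5} \left(-300\right) = -60$)
$b + w{\left(-8,-8 \right)} = -60 - 14 = -74$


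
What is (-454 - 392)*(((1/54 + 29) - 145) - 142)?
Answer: 654757/3 ≈ 2.1825e+5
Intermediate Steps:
(-454 - 392)*(((1/54 + 29) - 145) - 142) = -846*(((1/54 + 29) - 145) - 142) = -846*((1567/54 - 145) - 142) = -846*(-6263/54 - 142) = -846*(-13931/54) = 654757/3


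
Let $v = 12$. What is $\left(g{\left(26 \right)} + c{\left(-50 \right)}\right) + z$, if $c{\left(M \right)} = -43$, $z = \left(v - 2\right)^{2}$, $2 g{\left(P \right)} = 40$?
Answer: $77$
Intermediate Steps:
$g{\left(P \right)} = 20$ ($g{\left(P \right)} = \frac{1}{2} \cdot 40 = 20$)
$z = 100$ ($z = \left(12 - 2\right)^{2} = 10^{2} = 100$)
$\left(g{\left(26 \right)} + c{\left(-50 \right)}\right) + z = \left(20 - 43\right) + 100 = -23 + 100 = 77$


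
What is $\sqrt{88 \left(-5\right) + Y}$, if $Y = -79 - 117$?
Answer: $2 i \sqrt{159} \approx 25.219 i$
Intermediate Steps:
$Y = -196$ ($Y = -79 - 117 = -196$)
$\sqrt{88 \left(-5\right) + Y} = \sqrt{88 \left(-5\right) - 196} = \sqrt{-440 - 196} = \sqrt{-636} = 2 i \sqrt{159}$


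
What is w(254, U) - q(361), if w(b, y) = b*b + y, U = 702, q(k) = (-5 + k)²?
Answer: -61518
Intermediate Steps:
w(b, y) = y + b² (w(b, y) = b² + y = y + b²)
w(254, U) - q(361) = (702 + 254²) - (-5 + 361)² = (702 + 64516) - 1*356² = 65218 - 1*126736 = 65218 - 126736 = -61518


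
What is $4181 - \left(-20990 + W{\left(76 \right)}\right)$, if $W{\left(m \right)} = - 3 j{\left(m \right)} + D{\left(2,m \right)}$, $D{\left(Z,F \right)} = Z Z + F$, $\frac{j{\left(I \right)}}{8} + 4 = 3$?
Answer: $25067$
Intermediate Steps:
$j{\left(I \right)} = -8$ ($j{\left(I \right)} = -32 + 8 \cdot 3 = -32 + 24 = -8$)
$D{\left(Z,F \right)} = F + Z^{2}$ ($D{\left(Z,F \right)} = Z^{2} + F = F + Z^{2}$)
$W{\left(m \right)} = 28 + m$ ($W{\left(m \right)} = \left(-3\right) \left(-8\right) + \left(m + 2^{2}\right) = 24 + \left(m + 4\right) = 24 + \left(4 + m\right) = 28 + m$)
$4181 - \left(-20990 + W{\left(76 \right)}\right) = 4181 - -20886 = 4181 + \left(20990 - 104\right) = 4181 + 20886 = 25067$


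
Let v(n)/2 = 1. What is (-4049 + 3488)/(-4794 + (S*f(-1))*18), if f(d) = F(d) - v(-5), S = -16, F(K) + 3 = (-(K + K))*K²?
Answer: 187/1310 ≈ 0.14275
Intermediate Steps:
v(n) = 2 (v(n) = 2*1 = 2)
F(K) = -3 - 2*K³ (F(K) = -3 + (-(K + K))*K² = -3 + (-2*K)*K² = -3 - 2*K³)
f(d) = -5 - 2*d³ (f(d) = (-3 - 2*d³) - 1*2 = (-3 - 2*d³) - 2 = -5 - 2*d³)
(-4049 + 3488)/(-4794 + (S*f(-1))*18) = (-4049 + 3488)/(-4794 - 16*(-5 - 2*(-1)³)*18) = -561/(-4794 - 16*(-5 - 2*(-1))*18) = -561/(-4794 - 16*(-5 + 2)*18) = -561/(-4794 - 16*(-3)*18) = -561/(-4794 + 48*18) = -561/(-4794 + 864) = -561/(-3930) = -561*(-1/3930) = 187/1310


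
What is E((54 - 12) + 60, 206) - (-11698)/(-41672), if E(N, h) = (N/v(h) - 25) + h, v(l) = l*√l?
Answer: 3765467/20836 + 51*√206/21218 ≈ 180.75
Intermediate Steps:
v(l) = l^(3/2)
E(N, h) = -25 + h + N/h^(3/2) (E(N, h) = (N/(h^(3/2)) - 25) + h = (N/h^(3/2) - 25) + h = (-25 + N/h^(3/2)) + h = -25 + h + N/h^(3/2))
E((54 - 12) + 60, 206) - (-11698)/(-41672) = (-25 + 206 + ((54 - 12) + 60)/206^(3/2)) - (-11698)/(-41672) = (-25 + 206 + (42 + 60)*(√206/42436)) - (-11698)*(-1)/41672 = (-25 + 206 + 102*(√206/42436)) - 1*5849/20836 = (-25 + 206 + 51*√206/21218) - 5849/20836 = (181 + 51*√206/21218) - 5849/20836 = 3765467/20836 + 51*√206/21218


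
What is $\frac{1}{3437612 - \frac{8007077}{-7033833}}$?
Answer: $\frac{7033833}{24179596733873} \approx 2.909 \cdot 10^{-7}$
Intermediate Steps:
$\frac{1}{3437612 - \frac{8007077}{-7033833}} = \frac{1}{3437612 - - \frac{8007077}{7033833}} = \frac{1}{3437612 + \frac{8007077}{7033833}} = \frac{1}{\frac{24179596733873}{7033833}} = \frac{7033833}{24179596733873}$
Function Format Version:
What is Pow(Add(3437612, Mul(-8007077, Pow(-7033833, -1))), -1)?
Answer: Rational(7033833, 24179596733873) ≈ 2.9090e-7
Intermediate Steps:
Pow(Add(3437612, Mul(-8007077, Pow(-7033833, -1))), -1) = Pow(Add(3437612, Mul(-8007077, Rational(-1, 7033833))), -1) = Pow(Add(3437612, Rational(8007077, 7033833)), -1) = Pow(Rational(24179596733873, 7033833), -1) = Rational(7033833, 24179596733873)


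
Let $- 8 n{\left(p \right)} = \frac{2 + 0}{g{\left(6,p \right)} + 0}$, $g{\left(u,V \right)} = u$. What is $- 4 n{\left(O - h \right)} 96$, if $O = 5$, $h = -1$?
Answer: $16$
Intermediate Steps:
$n{\left(p \right)} = - \frac{1}{24}$ ($n{\left(p \right)} = - \frac{\left(2 + 0\right) \frac{1}{6 + 0}}{8} = - \frac{2 \cdot \frac{1}{6}}{8} = \left(- \frac{1}{8}\right) \frac{1}{3} = - \frac{1}{24}$)
$- 4 n{\left(O - h \right)} 96 = \left(-4\right) \left(- \frac{1}{24}\right) 96 = \frac{1}{6} \cdot 96 = 16$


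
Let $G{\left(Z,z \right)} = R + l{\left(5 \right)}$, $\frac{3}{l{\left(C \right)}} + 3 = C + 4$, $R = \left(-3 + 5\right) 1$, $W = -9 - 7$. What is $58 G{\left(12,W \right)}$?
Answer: $145$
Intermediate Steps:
$W = -16$ ($W = -9 - 7 = -16$)
$R = 2$ ($R = 2 \cdot 1 = 2$)
$l{\left(C \right)} = \frac{3}{1 + C}$ ($l{\left(C \right)} = \frac{3}{-3 + \left(C + 4\right)} = \frac{3}{-3 + \left(4 + C\right)} = \frac{3}{1 + C}$)
$G{\left(Z,z \right)} = \frac{5}{2}$ ($G{\left(Z,z \right)} = 2 + \frac{3}{1 + 5} = 2 + \frac{3}{6} = 2 + 3 \cdot \frac{1}{6} = 2 + \frac{1}{2} = \frac{5}{2}$)
$58 G{\left(12,W \right)} = 58 \cdot \frac{5}{2} = 145$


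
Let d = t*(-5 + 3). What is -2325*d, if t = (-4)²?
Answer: 74400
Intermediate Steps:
t = 16
d = -32 (d = 16*(-5 + 3) = 16*(-2) = -32)
-2325*d = -2325*(-32) = 74400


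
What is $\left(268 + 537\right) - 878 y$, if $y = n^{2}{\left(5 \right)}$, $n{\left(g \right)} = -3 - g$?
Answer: $-55387$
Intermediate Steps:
$y = 64$ ($y = \left(-3 - 5\right)^{2} = \left(-8\right)^{2} = 64$)
$\left(268 + 537\right) - 878 y = \left(268 + 537\right) - 56192 = 805 - 56192 = -55387$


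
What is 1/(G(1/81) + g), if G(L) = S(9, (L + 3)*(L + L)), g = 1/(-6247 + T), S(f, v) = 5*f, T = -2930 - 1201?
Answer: 10378/467009 ≈ 0.022222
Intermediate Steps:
T = -4131
g = -1/10378 (g = 1/(-6247 - 4131) = 1/(-10378) = -1/10378 ≈ -9.6358e-5)
G(L) = 45 (G(L) = 5*9 = 45)
1/(G(1/81) + g) = 1/(45 - 1/10378) = 1/(467009/10378) = 10378/467009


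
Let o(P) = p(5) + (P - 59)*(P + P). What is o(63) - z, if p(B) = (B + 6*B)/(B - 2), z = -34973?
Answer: 106466/3 ≈ 35489.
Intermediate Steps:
p(B) = 7*B/(-2 + B) (p(B) = (7*B)/(-2 + B) = 7*B/(-2 + B))
o(P) = 35/3 + 2*P*(-59 + P) (o(P) = 7*5/(-2 + 5) + (P - 59)*(P + P) = 7*5/3 + (-59 + P)*(2*P) = 7*5*(1/3) + 2*P*(-59 + P) = 35/3 + 2*P*(-59 + P))
o(63) - z = (35/3 - 118*63 + 2*63**2) - 1*(-34973) = (35/3 - 7434 + 2*3969) + 34973 = (35/3 - 7434 + 7938) + 34973 = 1547/3 + 34973 = 106466/3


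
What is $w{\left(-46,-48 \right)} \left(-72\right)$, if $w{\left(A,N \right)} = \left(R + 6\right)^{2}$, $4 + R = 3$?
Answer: $-1800$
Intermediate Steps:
$R = -1$ ($R = -4 + 3 = -1$)
$w{\left(A,N \right)} = 25$ ($w{\left(A,N \right)} = \left(-1 + 6\right)^{2} = 5^{2} = 25$)
$w{\left(-46,-48 \right)} \left(-72\right) = 25 \left(-72\right) = -1800$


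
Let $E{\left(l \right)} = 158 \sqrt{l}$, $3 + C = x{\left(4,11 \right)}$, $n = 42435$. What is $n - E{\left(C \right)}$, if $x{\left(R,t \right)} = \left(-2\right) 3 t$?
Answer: $42435 - 158 i \sqrt{69} \approx 42435.0 - 1312.4 i$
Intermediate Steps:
$x{\left(R,t \right)} = - 6 t$
$C = -69$ ($C = -3 - 66 = -69$)
$n - E{\left(C \right)} = 42435 - 158 \sqrt{-69} = 42435 - 158 i \sqrt{69}$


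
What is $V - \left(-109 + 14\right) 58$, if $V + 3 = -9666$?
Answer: $-4159$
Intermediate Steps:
$V = -9669$ ($V = -3 - 9666 = -9669$)
$V - \left(-109 + 14\right) 58 = -9669 - \left(-109 + 14\right) 58 = -9669 - \left(-95\right) 58 = -9669 - -5510 = -9669 + 5510 = -4159$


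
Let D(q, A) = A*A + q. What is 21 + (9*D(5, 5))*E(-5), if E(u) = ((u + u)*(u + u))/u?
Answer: -5379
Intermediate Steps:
D(q, A) = q + A² (D(q, A) = A² + q = q + A²)
E(u) = 4*u (E(u) = ((2*u)*(2*u))/u = (4*u²)/u = 4*u)
21 + (9*D(5, 5))*E(-5) = 21 + (9*(5 + 5²))*(4*(-5)) = 21 + (9*(5 + 25))*(-20) = 21 + (9*30)*(-20) = 21 + 270*(-20) = 21 - 5400 = -5379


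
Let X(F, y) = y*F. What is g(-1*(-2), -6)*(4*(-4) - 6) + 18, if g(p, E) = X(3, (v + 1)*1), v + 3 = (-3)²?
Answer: -444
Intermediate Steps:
v = 6 (v = -3 + (-3)² = -3 + 9 = 6)
X(F, y) = F*y
g(p, E) = 21 (g(p, E) = 3*((6 + 1)*1) = 3*(7*1) = 3*7 = 21)
g(-1*(-2), -6)*(4*(-4) - 6) + 18 = 21*(4*(-4) - 6) + 18 = 21*(-16 - 6) + 18 = 21*(-22) + 18 = -462 + 18 = -444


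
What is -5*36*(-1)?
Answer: 180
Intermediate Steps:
-5*36*(-1) = -180*(-1) = 180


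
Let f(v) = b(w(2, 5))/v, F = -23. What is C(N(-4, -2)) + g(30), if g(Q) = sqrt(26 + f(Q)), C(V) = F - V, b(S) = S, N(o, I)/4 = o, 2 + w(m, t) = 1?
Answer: -7 + sqrt(23370)/30 ≈ -1.9043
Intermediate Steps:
w(m, t) = -1 (w(m, t) = -2 + 1 = -1)
N(o, I) = 4*o
f(v) = -1/v
C(V) = -23 - V
g(Q) = sqrt(26 - 1/Q)
C(N(-4, -2)) + g(30) = (-23 - 4*(-4)) + sqrt(26 - 1/30) = (-23 - 1*(-16)) + sqrt(26 - 1*1/30) = (-23 + 16) + sqrt(26 - 1/30) = -7 + sqrt(779/30) = -7 + sqrt(23370)/30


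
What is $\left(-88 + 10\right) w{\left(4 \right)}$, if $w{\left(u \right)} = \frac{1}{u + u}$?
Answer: $- \frac{39}{4} \approx -9.75$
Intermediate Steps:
$w{\left(u \right)} = \frac{1}{2 u}$
$\left(-88 + 10\right) w{\left(4 \right)} = \left(-88 + 10\right) \frac{1}{2 \cdot 4} = - 78 \cdot \frac{1}{2} \cdot \frac{1}{4} = \left(-78\right) \frac{1}{8} = - \frac{39}{4}$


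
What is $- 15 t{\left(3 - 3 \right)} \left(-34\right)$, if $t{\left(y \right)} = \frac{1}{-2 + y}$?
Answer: $-255$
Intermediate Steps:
$- 15 t{\left(3 - 3 \right)} \left(-34\right) = - \frac{15}{-2 + \left(3 - 3\right)} \left(-34\right) = - \frac{15}{-2 + 0} \left(-34\right) = - \frac{15}{-2} \left(-34\right) = \left(-15\right) \left(- \frac{1}{2}\right) \left(-34\right) = \frac{15}{2} \left(-34\right) = -255$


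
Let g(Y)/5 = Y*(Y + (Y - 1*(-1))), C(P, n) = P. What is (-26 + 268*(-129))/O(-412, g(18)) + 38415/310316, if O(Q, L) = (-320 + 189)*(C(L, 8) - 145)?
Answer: 26764395493/129474696260 ≈ 0.20672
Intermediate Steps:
g(Y) = 5*Y*(1 + 2*Y) (g(Y) = 5*(Y*(Y + (Y - 1*(-1)))) = 5*(Y*(Y + (Y + 1))) = 5*(Y*(Y + (1 + Y))) = 5*(Y*(1 + 2*Y)) = 5*Y*(1 + 2*Y))
O(Q, L) = 18995 - 131*L (O(Q, L) = (-320 + 189)*(L - 145) = -131*(-145 + L) = 18995 - 131*L)
(-26 + 268*(-129))/O(-412, g(18)) + 38415/310316 = (-26 + 268*(-129))/(18995 - 655*18*(1 + 2*18)) + 38415/310316 = (-26 - 34572)/(18995 - 655*18*(1 + 36)) + 38415*(1/310316) = -34598/(18995 - 655*18*37) + 38415/310316 = -34598/(18995 - 131*3330) + 38415/310316 = -34598/(18995 - 436230) + 38415/310316 = -34598/(-417235) + 38415/310316 = -34598*(-1/417235) + 38415/310316 = 34598/417235 + 38415/310316 = 26764395493/129474696260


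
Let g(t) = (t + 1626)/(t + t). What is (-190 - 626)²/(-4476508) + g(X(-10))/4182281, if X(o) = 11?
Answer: -900855936797/6057122291242 ≈ -0.14873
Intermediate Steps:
g(t) = (1626 + t)/(2*t) (g(t) = (1626 + t)/((2*t)) = (1626 + t)*(1/(2*t)) = (1626 + t)/(2*t))
(-190 - 626)²/(-4476508) + g(X(-10))/4182281 = (-190 - 626)²/(-4476508) + ((½)*(1626 + 11)/11)/4182281 = (-816)²*(-1/4476508) + ((½)*(1/11)*1637)*(1/4182281) = 665856*(-1/4476508) + (1637/22)*(1/4182281) = -9792/65831 + 1637/92010182 = -900855936797/6057122291242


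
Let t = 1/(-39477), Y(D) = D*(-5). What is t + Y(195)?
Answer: -38490076/39477 ≈ -975.00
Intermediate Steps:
Y(D) = -5*D
t = -1/39477 ≈ -2.5331e-5
t + Y(195) = -1/39477 - 5*195 = -1/39477 - 975 = -38490076/39477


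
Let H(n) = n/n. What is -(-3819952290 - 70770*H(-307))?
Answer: 3820023060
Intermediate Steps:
H(n) = 1
-(-3819952290 - 70770*H(-307)) = -70770/((-1/(1 + 53977))) = -70770/((-1/53978)) = -70770/((-1*1/53978)) = -70770/(-1/53978) = -70770*(-53978) = 3820023060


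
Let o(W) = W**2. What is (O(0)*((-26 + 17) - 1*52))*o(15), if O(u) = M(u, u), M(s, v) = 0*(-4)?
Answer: 0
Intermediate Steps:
M(s, v) = 0
O(u) = 0
(O(0)*((-26 + 17) - 1*52))*o(15) = (0*((-26 + 17) - 1*52))*15**2 = (0*(-9 - 52))*225 = (0*(-61))*225 = 0*225 = 0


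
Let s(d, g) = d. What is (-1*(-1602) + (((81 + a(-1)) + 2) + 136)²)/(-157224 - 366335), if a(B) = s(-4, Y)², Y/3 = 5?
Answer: -56827/523559 ≈ -0.10854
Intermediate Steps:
Y = 15 (Y = 3*5 = 15)
a(B) = 16 (a(B) = (-4)² = 16)
(-1*(-1602) + (((81 + a(-1)) + 2) + 136)²)/(-157224 - 366335) = (-1*(-1602) + (((81 + 16) + 2) + 136)²)/(-157224 - 366335) = (1602 + ((97 + 2) + 136)²)/(-523559) = (1602 + (99 + 136)²)*(-1/523559) = (1602 + 235²)*(-1/523559) = (1602 + 55225)*(-1/523559) = 56827*(-1/523559) = -56827/523559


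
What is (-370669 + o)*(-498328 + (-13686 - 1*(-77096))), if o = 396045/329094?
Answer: 2947404198772891/18283 ≈ 1.6121e+11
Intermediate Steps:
o = 44005/36566 (o = 396045*(1/329094) = 44005/36566 ≈ 1.2034)
(-370669 + o)*(-498328 + (-13686 - 1*(-77096))) = (-370669 + 44005/36566)*(-498328 + (-13686 - 1*(-77096))) = -13553838649*(-498328 + (-13686 + 77096))/36566 = -13553838649*(-498328 + 63410)/36566 = -13553838649/36566*(-434918) = 2947404198772891/18283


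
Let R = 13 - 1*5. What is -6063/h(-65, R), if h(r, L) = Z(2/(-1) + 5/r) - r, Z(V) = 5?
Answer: -6063/70 ≈ -86.614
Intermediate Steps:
R = 8 (R = 13 - 5 = 8)
h(r, L) = 5 - r
-6063/h(-65, R) = -6063/(5 - 1*(-65)) = -6063/(5 + 65) = -6063/70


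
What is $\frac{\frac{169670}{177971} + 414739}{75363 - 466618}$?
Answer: $- \frac{73811684239}{69632043605} \approx -1.06$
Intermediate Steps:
$\frac{\frac{169670}{177971} + 414739}{75363 - 466618} = \frac{169670 \cdot \frac{1}{177971} + 414739}{-391255} = \left(\frac{169670}{177971} + 414739\right) \left(- \frac{1}{391255}\right) = \frac{73811684239}{177971} \left(- \frac{1}{391255}\right) = - \frac{73811684239}{69632043605}$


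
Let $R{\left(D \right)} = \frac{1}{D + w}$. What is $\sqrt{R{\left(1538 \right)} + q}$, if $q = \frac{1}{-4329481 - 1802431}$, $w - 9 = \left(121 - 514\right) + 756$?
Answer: $\frac{\sqrt{4487143043343990}}{2927987980} \approx 0.022878$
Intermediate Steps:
$w = 372$ ($w = 9 + \left(\left(121 - 514\right) + 756\right) = 9 + \left(-393 + 756\right) = 9 + 363 = 372$)
$R{\left(D \right)} = \frac{1}{372 + D}$ ($R{\left(D \right)} = \frac{1}{D + 372} = \frac{1}{372 + D}$)
$q = - \frac{1}{6131912}$ ($q = \frac{1}{-6131912} = - \frac{1}{6131912} \approx -1.6308 \cdot 10^{-7}$)
$\sqrt{R{\left(1538 \right)} + q} = \sqrt{\frac{1}{372 + 1538} - \frac{1}{6131912}} = \sqrt{\frac{1}{1910} - \frac{1}{6131912}} = \sqrt{\frac{3065001}{5855975960}} = \frac{\sqrt{4487143043343990}}{2927987980}$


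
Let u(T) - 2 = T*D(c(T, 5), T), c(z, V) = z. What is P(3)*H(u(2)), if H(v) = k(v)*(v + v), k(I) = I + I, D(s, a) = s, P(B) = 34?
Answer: 4896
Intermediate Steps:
k(I) = 2*I
u(T) = 2 + T² (u(T) = 2 + T*T = 2 + T²)
H(v) = 4*v² (H(v) = (2*v)*(v + v) = (2*v)*(2*v) = 4*v²)
P(3)*H(u(2)) = 34*(4*(2 + 2²)²) = 34*(4*(2 + 4)²) = 34*(4*6²) = 34*(4*36) = 34*144 = 4896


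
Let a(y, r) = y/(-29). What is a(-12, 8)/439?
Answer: 12/12731 ≈ 0.00094258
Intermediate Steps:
a(y, r) = -y/29 (a(y, r) = y*(-1/29) = -y/29)
a(-12, 8)/439 = -1/29*(-12)/439 = (12/29)*(1/439) = 12/12731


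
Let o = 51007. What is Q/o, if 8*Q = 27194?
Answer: 13597/204028 ≈ 0.066643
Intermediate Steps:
Q = 13597/4 (Q = (⅛)*27194 = 13597/4 ≈ 3399.3)
Q/o = (13597/4)/51007 = (13597/4)*(1/51007) = 13597/204028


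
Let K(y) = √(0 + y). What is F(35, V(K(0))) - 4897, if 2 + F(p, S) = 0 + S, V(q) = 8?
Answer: -4891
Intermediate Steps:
K(y) = √y
F(p, S) = -2 + S (F(p, S) = -2 + (0 + S) = -2 + S)
F(35, V(K(0))) - 4897 = (-2 + 8) - 4897 = 6 - 4897 = -4891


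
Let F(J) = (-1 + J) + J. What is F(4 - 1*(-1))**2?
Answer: 81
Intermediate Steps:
F(J) = -1 + 2*J
F(4 - 1*(-1))**2 = (-1 + 2*(4 - 1*(-1)))**2 = (-1 + 2*(4 + 1))**2 = (-1 + 2*5)**2 = (-1 + 10)**2 = 9**2 = 81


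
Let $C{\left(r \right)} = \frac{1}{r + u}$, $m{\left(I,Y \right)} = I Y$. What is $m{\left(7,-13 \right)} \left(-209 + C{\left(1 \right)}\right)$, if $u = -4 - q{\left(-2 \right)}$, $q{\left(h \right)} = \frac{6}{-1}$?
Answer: $\frac{56966}{3} \approx 18989.0$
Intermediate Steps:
$q{\left(h \right)} = -6$ ($q{\left(h \right)} = 6 \left(-1\right) = -6$)
$u = 2$ ($u = -4 - -6 = -4 + 6 = 2$)
$C{\left(r \right)} = \frac{1}{2 + r}$ ($C{\left(r \right)} = \frac{1}{r + 2} = \frac{1}{2 + r}$)
$m{\left(7,-13 \right)} \left(-209 + C{\left(1 \right)}\right) = 7 \left(-13\right) \left(-209 + \frac{1}{2 + 1}\right) = - 91 \left(-209 + \frac{1}{3}\right) = \left(-91\right) \left(- \frac{626}{3}\right) = \frac{56966}{3}$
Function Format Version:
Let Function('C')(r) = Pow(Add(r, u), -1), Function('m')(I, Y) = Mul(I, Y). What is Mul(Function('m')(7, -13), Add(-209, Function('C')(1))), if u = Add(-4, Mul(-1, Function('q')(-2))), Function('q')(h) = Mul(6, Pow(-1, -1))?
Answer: Rational(56966, 3) ≈ 18989.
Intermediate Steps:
Function('q')(h) = -6 (Function('q')(h) = Mul(6, -1) = -6)
u = 2 (u = Add(-4, Mul(-1, -6)) = Add(-4, 6) = 2)
Function('C')(r) = Pow(Add(2, r), -1) (Function('C')(r) = Pow(Add(r, 2), -1) = Pow(Add(2, r), -1))
Mul(Function('m')(7, -13), Add(-209, Function('C')(1))) = Mul(Mul(7, -13), Add(-209, Pow(Add(2, 1), -1))) = Mul(-91, Add(-209, Pow(3, -1))) = Mul(-91, Add(-209, Rational(1, 3))) = Mul(-91, Rational(-626, 3)) = Rational(56966, 3)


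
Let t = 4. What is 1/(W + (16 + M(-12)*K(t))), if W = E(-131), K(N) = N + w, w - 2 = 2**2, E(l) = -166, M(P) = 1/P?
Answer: -6/905 ≈ -0.0066298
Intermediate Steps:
w = 6 (w = 2 + 2**2 = 2 + 4 = 6)
K(N) = 6 + N (K(N) = N + 6 = 6 + N)
W = -166
1/(W + (16 + M(-12)*K(t))) = 1/(-166 + (16 + (6 + 4)/(-12))) = 1/(-166 + (16 - 1/12*10)) = 1/(-166 + (16 - 5/6)) = 1/(-166 + 91/6) = 1/(-905/6) = -6/905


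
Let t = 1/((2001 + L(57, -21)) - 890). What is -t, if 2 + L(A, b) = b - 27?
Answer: -1/1061 ≈ -0.00094251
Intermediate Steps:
L(A, b) = -29 + b (L(A, b) = -2 + (b - 27) = -2 + (-27 + b) = -29 + b)
t = 1/1061 (t = 1/((2001 + (-29 - 21)) - 890) = 1/((2001 - 50) - 890) = 1/(1951 - 890) = 1/1061 ≈ 0.00094251)
-t = -1*1/1061 = -1/1061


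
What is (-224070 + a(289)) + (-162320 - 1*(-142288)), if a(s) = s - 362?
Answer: -244175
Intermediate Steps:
a(s) = -362 + s
(-224070 + a(289)) + (-162320 - 1*(-142288)) = (-224070 + (-362 + 289)) + (-162320 - 1*(-142288)) = (-224070 - 73) + (-162320 + 142288) = -224143 - 20032 = -244175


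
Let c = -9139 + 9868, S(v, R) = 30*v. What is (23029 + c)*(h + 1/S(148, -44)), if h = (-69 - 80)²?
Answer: 1170942026639/2220 ≈ 5.2745e+8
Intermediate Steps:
c = 729
h = 22201 (h = (-149)² = 22201)
(23029 + c)*(h + 1/S(148, -44)) = (23029 + 729)*(22201 + 1/(30*148)) = 23758*(22201 + 1/4440) = 23758*(98572441/4440) = 1170942026639/2220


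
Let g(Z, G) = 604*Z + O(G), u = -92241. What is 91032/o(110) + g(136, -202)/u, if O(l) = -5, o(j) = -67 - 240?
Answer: -8422099385/28317987 ≈ -297.41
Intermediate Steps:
o(j) = -307
g(Z, G) = -5 + 604*Z (g(Z, G) = 604*Z - 5 = -5 + 604*Z)
91032/o(110) + g(136, -202)/u = 91032/(-307) + (-5 + 604*136)/(-92241) = 91032*(-1/307) + (-5 + 82144)*(-1/92241) = -91032/307 + 82139*(-1/92241) = -91032/307 - 82139/92241 = -8422099385/28317987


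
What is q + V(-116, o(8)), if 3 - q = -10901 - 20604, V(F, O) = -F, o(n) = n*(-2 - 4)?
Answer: 31624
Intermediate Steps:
o(n) = -6*n (o(n) = n*(-6) = -6*n)
q = 31508 (q = 3 - (-10901 - 20604) = 3 - 1*(-31505) = 3 + 31505 = 31508)
q + V(-116, o(8)) = 31508 - 1*(-116) = 31508 + 116 = 31624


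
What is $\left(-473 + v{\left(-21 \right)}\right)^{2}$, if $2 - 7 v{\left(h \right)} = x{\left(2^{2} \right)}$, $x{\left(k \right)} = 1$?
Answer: $\frac{10956100}{49} \approx 2.2359 \cdot 10^{5}$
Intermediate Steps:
$v{\left(h \right)} = \frac{1}{7}$ ($v{\left(h \right)} = \frac{2}{7} - \frac{1}{7} = \frac{1}{7}$)
$\left(-473 + v{\left(-21 \right)}\right)^{2} = \left(-473 + \frac{1}{7}\right)^{2} = \left(- \frac{3310}{7}\right)^{2} = \frac{10956100}{49}$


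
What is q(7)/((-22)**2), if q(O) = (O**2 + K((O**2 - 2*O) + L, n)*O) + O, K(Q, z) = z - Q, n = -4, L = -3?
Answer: -49/121 ≈ -0.40496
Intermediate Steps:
q(O) = O + O**2 + O*(-1 - O**2 + 2*O) (q(O) = (O**2 + (-4 - ((O**2 - 2*O) - 3))*O) + O = (O**2 + (-4 - (-3 + O**2 - 2*O))*O) + O = (O**2 + (-4 + (3 - O**2 + 2*O))*O) + O = (O**2 + (-1 - O**2 + 2*O)*O) + O = (O**2 + O*(-1 - O**2 + 2*O)) + O = O + O**2 + O*(-1 - O**2 + 2*O))
q(7)/((-22)**2) = (7**2*(3 - 1*7))/((-22)**2) = (49*(3 - 7))/484 = (49*(-4))*(1/484) = -196*1/484 = -49/121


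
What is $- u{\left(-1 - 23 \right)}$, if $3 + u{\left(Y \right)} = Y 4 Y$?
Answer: $-2301$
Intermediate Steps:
$u{\left(Y \right)} = -3 + 4 Y^{2}$ ($u{\left(Y \right)} = -3 + Y 4 Y = -3 + 4 Y Y = -3 + 4 Y^{2}$)
$- u{\left(-1 - 23 \right)} = - (-3 + 4 \left(-1 - 23\right)^{2}) = - (-3 + 4 \left(-24\right)^{2}) = - (-3 + 4 \cdot 576) = - (-3 + 2304) = \left(-1\right) 2301 = -2301$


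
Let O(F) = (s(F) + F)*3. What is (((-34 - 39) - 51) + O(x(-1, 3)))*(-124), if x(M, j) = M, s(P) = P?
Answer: 16120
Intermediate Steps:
O(F) = 6*F (O(F) = (F + F)*3 = (2*F)*3 = 6*F)
(((-34 - 39) - 51) + O(x(-1, 3)))*(-124) = (((-34 - 39) - 51) + 6*(-1))*(-124) = ((-73 - 51) - 6)*(-124) = (-124 - 6)*(-124) = -130*(-124) = 16120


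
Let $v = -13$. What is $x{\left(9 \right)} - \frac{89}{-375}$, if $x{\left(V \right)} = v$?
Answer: $- \frac{4786}{375} \approx -12.763$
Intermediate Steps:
$x{\left(V \right)} = -13$
$x{\left(9 \right)} - \frac{89}{-375} = -13 - \frac{89}{-375} = -13 - - \frac{89}{375} = -13 + \frac{89}{375} = - \frac{4786}{375}$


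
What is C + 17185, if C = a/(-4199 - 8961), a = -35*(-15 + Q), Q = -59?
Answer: 3230743/188 ≈ 17185.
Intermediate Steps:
a = 2590 (a = -35*(-15 - 59) = -35*(-74) = 2590)
C = -37/188 (C = 2590/(-4199 - 8961) = 2590/(-13160) = 2590*(-1/13160) = -37/188 ≈ -0.19681)
C + 17185 = -37/188 + 17185 = 3230743/188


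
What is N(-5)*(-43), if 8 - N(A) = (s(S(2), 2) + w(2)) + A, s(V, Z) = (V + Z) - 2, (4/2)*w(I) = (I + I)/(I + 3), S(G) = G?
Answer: -2279/5 ≈ -455.80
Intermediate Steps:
w(I) = I/(3 + I) (w(I) = ((I + I)/(I + 3))/2 = ((2*I)/(3 + I))/2 = (2*I/(3 + I))/2 = I/(3 + I))
s(V, Z) = -2 + V + Z
N(A) = 28/5 - A (N(A) = 8 - (((-2 + 2 + 2) + 2/(3 + 2)) + A) = 8 - ((2 + 2/5) + A) = 8 - ((2 + 2*(⅕)) + A) = 8 - ((2 + ⅖) + A) = 8 - (12/5 + A) = 8 + (-12/5 - A) = 28/5 - A)
N(-5)*(-43) = (28/5 - 1*(-5))*(-43) = (28/5 + 5)*(-43) = (53/5)*(-43) = -2279/5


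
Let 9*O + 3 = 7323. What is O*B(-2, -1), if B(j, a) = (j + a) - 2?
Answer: -12200/3 ≈ -4066.7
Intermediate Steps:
O = 2440/3 (O = -⅓ + (⅑)*7323 = -⅓ + 2441/3 = 2440/3 ≈ 813.33)
B(j, a) = -2 + a + j (B(j, a) = (a + j) - 2 = -2 + a + j)
O*B(-2, -1) = 2440*(-2 - 1 - 2)/3 = (2440/3)*(-5) = -12200/3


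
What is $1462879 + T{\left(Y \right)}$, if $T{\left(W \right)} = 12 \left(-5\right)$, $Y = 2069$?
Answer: $1462819$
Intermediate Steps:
$T{\left(W \right)} = -60$
$1462879 + T{\left(Y \right)} = 1462879 - 60 = 1462819$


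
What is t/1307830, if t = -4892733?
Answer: -4892733/1307830 ≈ -3.7411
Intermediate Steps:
t/1307830 = -4892733/1307830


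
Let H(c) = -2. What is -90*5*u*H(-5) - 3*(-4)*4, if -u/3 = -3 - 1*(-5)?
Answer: -5352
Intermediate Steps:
u = -6 (u = -3*(-3 - 1*(-5)) = -3*(-3 + 5) = -3*2 = -6)
-90*5*u*H(-5) - 3*(-4)*4 = -90*5*(-6)*(-2) - 3*(-4)*4 = -(-2700)*(-2) + 12*4 = -90*60 + 48 = -5400 + 48 = -5352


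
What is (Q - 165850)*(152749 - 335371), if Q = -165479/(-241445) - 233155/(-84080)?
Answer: 61485177839523522051/2030069560 ≈ 3.0287e+10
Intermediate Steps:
Q = 14041516659/4060139120 (Q = -165479*(-1/241445) - 233155*(-1/84080) = 165479/241445 + 46631/16816 = 14041516659/4060139120 ≈ 3.4584)
(Q - 165850)*(152749 - 335371) = (14041516659/4060139120 - 165850)*(152749 - 335371) = -673360031535341/4060139120*(-182622) = 61485177839523522051/2030069560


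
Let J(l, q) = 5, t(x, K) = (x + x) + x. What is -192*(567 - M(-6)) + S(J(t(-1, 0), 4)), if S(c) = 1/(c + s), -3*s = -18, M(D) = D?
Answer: -1210175/11 ≈ -1.1002e+5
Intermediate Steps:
t(x, K) = 3*x (t(x, K) = 2*x + x = 3*x)
s = 6 (s = -⅓*(-18) = 6)
S(c) = 1/(6 + c) (S(c) = 1/(c + 6) = 1/(6 + c))
-192*(567 - M(-6)) + S(J(t(-1, 0), 4)) = -192*(567 - 1*(-6)) + 1/(6 + 5) = -192*(567 + 6) + 1/11 = -192*573 + 1/11 = -110016 + 1/11 = -1210175/11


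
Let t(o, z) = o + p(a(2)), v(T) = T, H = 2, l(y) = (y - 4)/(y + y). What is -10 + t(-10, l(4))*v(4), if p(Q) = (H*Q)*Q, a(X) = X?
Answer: -18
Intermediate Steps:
l(y) = (-4 + y)/(2*y) (l(y) = (-4 + y)/((2*y)) = (-4 + y)*(1/(2*y)) = (-4 + y)/(2*y))
p(Q) = 2*Q**2 (p(Q) = (2*Q)*Q = 2*Q**2)
t(o, z) = 8 + o (t(o, z) = o + 2*2**2 = o + 2*4 = o + 8 = 8 + o)
-10 + t(-10, l(4))*v(4) = -10 + (8 - 10)*4 = -10 - 2*4 = -10 - 8 = -18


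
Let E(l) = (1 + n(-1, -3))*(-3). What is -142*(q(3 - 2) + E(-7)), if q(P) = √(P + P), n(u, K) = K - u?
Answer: -426 - 142*√2 ≈ -626.82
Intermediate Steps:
E(l) = 3 (E(l) = (1 + (-3 - 1*(-1)))*(-3) = (1 + (-3 + 1))*(-3) = (1 - 2)*(-3) = -1*(-3) = 3)
q(P) = √2*√P (q(P) = √(2*P) = √2*√P)
-142*(q(3 - 2) + E(-7)) = -142*(√2*√(3 - 2) + 3) = -142*(√2*√1 + 3) = -142*(√2*1 + 3) = -142*(√2 + 3) = -142*(3 + √2) = -426 - 142*√2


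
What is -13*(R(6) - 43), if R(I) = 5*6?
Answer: 169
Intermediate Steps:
R(I) = 30
-13*(R(6) - 43) = -13*(30 - 43) = -13*(-13) = 169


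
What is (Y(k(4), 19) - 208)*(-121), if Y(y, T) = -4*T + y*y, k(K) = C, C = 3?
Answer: 33275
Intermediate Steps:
k(K) = 3
Y(y, T) = y**2 - 4*T (Y(y, T) = -4*T + y**2 = y**2 - 4*T)
(Y(k(4), 19) - 208)*(-121) = ((3**2 - 4*19) - 208)*(-121) = ((9 - 76) - 208)*(-121) = (-67 - 208)*(-121) = -275*(-121) = 33275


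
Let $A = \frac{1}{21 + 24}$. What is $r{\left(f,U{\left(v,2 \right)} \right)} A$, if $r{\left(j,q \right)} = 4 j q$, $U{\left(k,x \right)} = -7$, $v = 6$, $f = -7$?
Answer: $\frac{196}{45} \approx 4.3556$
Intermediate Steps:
$r{\left(j,q \right)} = 4 j q$
$A = \frac{1}{45} \approx 0.022222$
$r{\left(f,U{\left(v,2 \right)} \right)} A = 4 \left(-7\right) \left(-7\right) \frac{1}{45} = 196 \cdot \frac{1}{45} = \frac{196}{45}$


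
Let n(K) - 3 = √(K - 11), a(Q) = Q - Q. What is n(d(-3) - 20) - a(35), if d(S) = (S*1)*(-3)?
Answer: 3 + I*√22 ≈ 3.0 + 4.6904*I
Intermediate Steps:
d(S) = -3*S (d(S) = S*(-3) = -3*S)
a(Q) = 0
n(K) = 3 + √(-11 + K) (n(K) = 3 + √(K - 11) = 3 + √(-11 + K))
n(d(-3) - 20) - a(35) = (3 + √(-11 + (-3*(-3) - 20))) - 1*0 = (3 + √(-11 + (9 - 20))) + 0 = (3 + √(-11 - 11)) + 0 = (3 + √(-22)) + 0 = (3 + I*√22) + 0 = 3 + I*√22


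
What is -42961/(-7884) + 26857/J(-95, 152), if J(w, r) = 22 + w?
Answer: -2857595/7884 ≈ -362.46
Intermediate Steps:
-42961/(-7884) + 26857/J(-95, 152) = -42961/(-7884) + 26857/(22 - 95) = -42961*(-1/7884) + 26857/(-73) = 42961/7884 + 26857*(-1/73) = 42961/7884 - 26857/73 = -2857595/7884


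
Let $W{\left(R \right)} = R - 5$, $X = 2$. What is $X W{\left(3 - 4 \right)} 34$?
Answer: $-408$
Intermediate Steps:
$W{\left(R \right)} = -5 + R$ ($W{\left(R \right)} = R - 5 = -5 + R$)
$X W{\left(3 - 4 \right)} 34 = 2 \left(-5 + \left(3 - 4\right)\right) 34 = 2 \left(-5 - 1\right) 34 = 2 \left(-6\right) 34 = \left(-12\right) 34 = -408$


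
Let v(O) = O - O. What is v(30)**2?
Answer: 0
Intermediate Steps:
v(O) = 0
v(30)**2 = 0**2 = 0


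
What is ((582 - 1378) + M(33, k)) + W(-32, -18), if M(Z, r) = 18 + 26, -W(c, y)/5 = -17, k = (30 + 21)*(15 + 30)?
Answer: -667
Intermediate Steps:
k = 2295 (k = 51*45 = 2295)
W(c, y) = 85 (W(c, y) = -5*(-17) = 85)
M(Z, r) = 44
((582 - 1378) + M(33, k)) + W(-32, -18) = ((582 - 1378) + 44) + 85 = (-796 + 44) + 85 = -752 + 85 = -667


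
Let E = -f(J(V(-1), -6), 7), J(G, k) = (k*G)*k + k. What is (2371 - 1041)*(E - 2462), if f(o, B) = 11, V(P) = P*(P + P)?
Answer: -3289090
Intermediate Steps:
V(P) = 2*P**2 (V(P) = P*(2*P) = 2*P**2)
J(G, k) = k + G*k**2 (J(G, k) = (G*k)*k + k = G*k**2 + k = k + G*k**2)
E = -11 (E = -1*11 = -11)
(2371 - 1041)*(E - 2462) = (2371 - 1041)*(-11 - 2462) = 1330*(-2473) = -3289090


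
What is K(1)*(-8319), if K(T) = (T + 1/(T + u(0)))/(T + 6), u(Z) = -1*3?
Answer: -8319/14 ≈ -594.21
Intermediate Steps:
u(Z) = -3
K(T) = (T + 1/(-3 + T))/(6 + T) (K(T) = (T + 1/(T - 3))/(T + 6) = (T + 1/(-3 + T))/(6 + T))
K(1)*(-8319) = ((1 + 1² - 3*1)/(-18 + 1² + 3*1))*(-8319) = ((1 + 1 - 3)/(-18 + 1 + 3))*(-8319) = (-1/(-14))*(-8319) = -1/14*(-1)*(-8319) = (1/14)*(-8319) = -8319/14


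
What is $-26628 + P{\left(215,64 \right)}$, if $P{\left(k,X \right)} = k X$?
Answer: $-12868$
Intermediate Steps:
$P{\left(k,X \right)} = X k$
$-26628 + P{\left(215,64 \right)} = -26628 + 64 \cdot 215 = -26628 + 13760 = -12868$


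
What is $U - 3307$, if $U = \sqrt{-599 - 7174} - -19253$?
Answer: $15946 + i \sqrt{7773} \approx 15946.0 + 88.165 i$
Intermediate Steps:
$U = 19253 + i \sqrt{7773}$ ($U = \sqrt{-7773} + 19253 = i \sqrt{7773} + 19253 = 19253 + i \sqrt{7773} \approx 19253.0 + 88.165 i$)
$U - 3307 = \left(19253 + i \sqrt{7773}\right) - 3307 = 15946 + i \sqrt{7773}$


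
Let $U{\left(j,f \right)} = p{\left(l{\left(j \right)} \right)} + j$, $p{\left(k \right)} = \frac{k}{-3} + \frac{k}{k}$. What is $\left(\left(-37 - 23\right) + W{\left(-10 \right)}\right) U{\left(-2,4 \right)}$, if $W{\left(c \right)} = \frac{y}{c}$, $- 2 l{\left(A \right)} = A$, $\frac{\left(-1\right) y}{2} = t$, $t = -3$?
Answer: $\frac{404}{5} \approx 80.8$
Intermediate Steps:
$y = 6$ ($y = \left(-2\right) \left(-3\right) = 6$)
$l{\left(A \right)} = - \frac{A}{2}$
$p{\left(k \right)} = 1 - \frac{k}{3}$ ($p{\left(k \right)} = k \left(- \frac{1}{3}\right) + 1 = - \frac{k}{3} + 1 = 1 - \frac{k}{3}$)
$W{\left(c \right)} = \frac{6}{c}$
$U{\left(j,f \right)} = 1 + \frac{7 j}{6}$ ($U{\left(j,f \right)} = \left(1 - \frac{\left(- \frac{1}{2}\right) j}{3}\right) + j = \left(1 + \frac{j}{6}\right) + j = 1 + \frac{7 j}{6}$)
$\left(\left(-37 - 23\right) + W{\left(-10 \right)}\right) U{\left(-2,4 \right)} = \left(\left(-37 - 23\right) + \frac{6}{-10}\right) \left(1 + \frac{7}{6} \left(-2\right)\right) = \left(\left(-37 - 23\right) + 6 \left(- \frac{1}{10}\right)\right) \left(1 - \frac{7}{3}\right) = \left(-60 - \frac{3}{5}\right) \left(- \frac{4}{3}\right) = \left(- \frac{303}{5}\right) \left(- \frac{4}{3}\right) = \frac{404}{5}$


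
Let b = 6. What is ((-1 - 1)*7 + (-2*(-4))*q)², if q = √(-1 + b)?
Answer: 516 - 224*√5 ≈ 15.121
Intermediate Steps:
q = √5 (q = √(-1 + 6) = √5 ≈ 2.2361)
((-1 - 1)*7 + (-2*(-4))*q)² = ((-1 - 1)*7 + (-2*(-4))*√5)² = (-2*7 + 8*√5)² = (-14 + 8*√5)²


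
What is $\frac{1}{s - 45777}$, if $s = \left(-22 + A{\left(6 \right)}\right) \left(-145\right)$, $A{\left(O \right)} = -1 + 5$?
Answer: $- \frac{1}{43167} \approx -2.3166 \cdot 10^{-5}$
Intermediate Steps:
$A{\left(O \right)} = 4$
$s = 2610$ ($s = \left(-22 + 4\right) \left(-145\right) = \left(-18\right) \left(-145\right) = 2610$)
$\frac{1}{s - 45777} = \frac{1}{2610 - 45777} = \frac{1}{-43167} = - \frac{1}{43167}$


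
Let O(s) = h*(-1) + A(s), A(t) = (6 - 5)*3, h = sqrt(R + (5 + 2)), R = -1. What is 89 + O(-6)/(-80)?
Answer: 7117/80 + sqrt(6)/80 ≈ 88.993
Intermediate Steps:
h = sqrt(6) (h = sqrt(-1 + (5 + 2)) = sqrt(-1 + 7) = sqrt(6) ≈ 2.4495)
A(t) = 3 (A(t) = 1*3 = 3)
O(s) = 3 - sqrt(6) (O(s) = sqrt(6)*(-1) + 3 = -sqrt(6) + 3 = 3 - sqrt(6))
89 + O(-6)/(-80) = 89 + (3 - sqrt(6))/(-80) = 89 - (3 - sqrt(6))/80 = 89 + (-3/80 + sqrt(6)/80) = 7117/80 + sqrt(6)/80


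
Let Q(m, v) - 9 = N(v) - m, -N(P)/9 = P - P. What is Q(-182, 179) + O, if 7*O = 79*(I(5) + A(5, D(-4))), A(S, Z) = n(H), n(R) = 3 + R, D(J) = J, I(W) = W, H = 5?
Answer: 2364/7 ≈ 337.71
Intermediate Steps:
N(P) = 0 (N(P) = -9*(P - P) = -9*0 = 0)
A(S, Z) = 8 (A(S, Z) = 3 + 5 = 8)
Q(m, v) = 9 - m (Q(m, v) = 9 + (0 - m) = 9 - m)
O = 1027/7 (O = (79*(5 + 8))/7 = (79*13)/7 = (⅐)*1027 = 1027/7 ≈ 146.71)
Q(-182, 179) + O = (9 - 1*(-182)) + 1027/7 = (9 + 182) + 1027/7 = 191 + 1027/7 = 2364/7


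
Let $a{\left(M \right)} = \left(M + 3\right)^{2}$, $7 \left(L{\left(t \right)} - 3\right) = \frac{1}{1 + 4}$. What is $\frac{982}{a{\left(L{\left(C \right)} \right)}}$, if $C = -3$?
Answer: $\frac{1202950}{44521} \approx 27.02$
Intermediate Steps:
$L{\left(t \right)} = \frac{106}{35}$ ($L{\left(t \right)} = 3 + \frac{1}{7 \left(1 + 4\right)} = 3 + \frac{1}{7 \cdot 5} = 3 + \frac{1}{7} \cdot \frac{1}{5} = 3 + \frac{1}{35} = \frac{106}{35}$)
$a{\left(M \right)} = \left(3 + M\right)^{2}$
$\frac{982}{a{\left(L{\left(C \right)} \right)}} = \frac{982}{\left(3 + \frac{106}{35}\right)^{2}} = \frac{982}{\left(\frac{211}{35}\right)^{2}} = \frac{982}{\frac{44521}{1225}} = 982 \cdot \frac{1225}{44521} = \frac{1202950}{44521}$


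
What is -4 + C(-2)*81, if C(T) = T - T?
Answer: -4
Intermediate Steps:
C(T) = 0
-4 + C(-2)*81 = -4 + 0*81 = -4 + 0 = -4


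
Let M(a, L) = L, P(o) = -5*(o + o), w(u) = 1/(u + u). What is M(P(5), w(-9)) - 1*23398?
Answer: -421165/18 ≈ -23398.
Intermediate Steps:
w(u) = 1/(2*u)
P(o) = -10*o
M(P(5), w(-9)) - 1*23398 = (1/2)/(-9) - 1*23398 = (1/2)*(-1/9) - 23398 = -1/18 - 23398 = -421165/18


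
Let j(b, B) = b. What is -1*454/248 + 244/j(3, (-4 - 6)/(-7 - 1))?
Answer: 29575/372 ≈ 79.503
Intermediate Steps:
-1*454/248 + 244/j(3, (-4 - 6)/(-7 - 1)) = -1*454/248 + 244/3 = -454*1/248 + 244*(⅓) = -227/124 + 244/3 = 29575/372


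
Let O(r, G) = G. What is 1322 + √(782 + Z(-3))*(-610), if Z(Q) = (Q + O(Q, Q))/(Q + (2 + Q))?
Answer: 1322 - 305*√3134 ≈ -15753.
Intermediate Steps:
Z(Q) = 2*Q/(2 + 2*Q) (Z(Q) = (Q + Q)/(Q + (2 + Q)) = (2*Q)/(2 + 2*Q) = 2*Q/(2 + 2*Q))
1322 + √(782 + Z(-3))*(-610) = 1322 + √(782 - 3/(1 - 3))*(-610) = 1322 + √(782 - 3/(-2))*(-610) = 1322 + √(782 - 3*(-½))*(-610) = 1322 + √(782 + 3/2)*(-610) = 1322 + √(1567/2)*(-610) = 1322 + (√3134/2)*(-610) = 1322 - 305*√3134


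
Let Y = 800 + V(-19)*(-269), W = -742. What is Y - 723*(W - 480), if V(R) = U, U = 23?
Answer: 878119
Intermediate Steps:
V(R) = 23
Y = -5387 (Y = 800 + 23*(-269) = 800 - 6187 = -5387)
Y - 723*(W - 480) = -5387 - 723*(-742 - 480) = -5387 - 723*(-1222) = -5387 - 1*(-883506) = -5387 + 883506 = 878119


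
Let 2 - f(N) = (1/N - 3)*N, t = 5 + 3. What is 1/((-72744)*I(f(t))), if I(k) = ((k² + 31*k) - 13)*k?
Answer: -1/2522398200 ≈ -3.9645e-10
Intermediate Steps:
t = 8
f(N) = 2 - N*(-3 + 1/N) (f(N) = 2 - (1/N - 3)*N = 2 - (-3 + 1/N)*N = 2 - N*(-3 + 1/N))
I(k) = k*(-13 + k² + 31*k) (I(k) = (-13 + k² + 31*k)*k = k*(-13 + k² + 31*k))
1/((-72744)*I(f(t))) = 1/((-72744)*(((1 + 3*8)*(-13 + (1 + 3*8)² + 31*(1 + 3*8))))) = -1/((1 + 24)*(-13 + (1 + 24)² + 31*(1 + 24)))/72744 = -1/(25*(-13 + 25² + 31*25))/72744 = -1/(25*(-13 + 625 + 775))/72744 = -1/(72744*(25*1387)) = -1/72744/34675 = -1/72744*1/34675 = -1/2522398200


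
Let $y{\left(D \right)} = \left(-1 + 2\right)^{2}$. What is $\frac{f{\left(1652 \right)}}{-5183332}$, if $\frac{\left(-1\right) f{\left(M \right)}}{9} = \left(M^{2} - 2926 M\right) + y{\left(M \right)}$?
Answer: $- \frac{18941823}{5183332} \approx -3.6544$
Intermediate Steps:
$y{\left(D \right)} = 1$ ($y{\left(D \right)} = 1^{2} = 1$)
$f{\left(M \right)} = -9 - 9 M^{2} + 26334 M$ ($f{\left(M \right)} = - 9 \left(\left(M^{2} - 2926 M\right) + 1\right) = - 9 \left(1 + M^{2} - 2926 M\right) = -9 - 9 M^{2} + 26334 M$)
$\frac{f{\left(1652 \right)}}{-5183332} = \frac{-9 - 9 \cdot 1652^{2} + 26334 \cdot 1652}{-5183332} = \left(-9 - 24561936 + 43503768\right) \left(- \frac{1}{5183332}\right) = 18941823 \left(- \frac{1}{5183332}\right) = - \frac{18941823}{5183332}$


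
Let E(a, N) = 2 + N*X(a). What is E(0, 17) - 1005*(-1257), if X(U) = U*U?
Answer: 1263287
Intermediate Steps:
X(U) = U²
E(a, N) = 2 + N*a²
E(0, 17) - 1005*(-1257) = (2 + 17*0²) - 1005*(-1257) = (2 + 17*0) + 1263285 = (2 + 0) + 1263285 = 2 + 1263285 = 1263287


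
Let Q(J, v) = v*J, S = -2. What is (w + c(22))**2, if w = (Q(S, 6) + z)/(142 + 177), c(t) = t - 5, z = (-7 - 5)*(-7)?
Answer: 30195025/101761 ≈ 296.73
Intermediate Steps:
z = 84 (z = -12*(-7) = 84)
Q(J, v) = J*v
c(t) = -5 + t
w = 72/319 (w = (-2*6 + 84)/(142 + 177) = (-12 + 84)/319 = 72*(1/319) = 72/319 ≈ 0.22571)
(w + c(22))**2 = (72/319 + (-5 + 22))**2 = (72/319 + 17)**2 = (5495/319)**2 = 30195025/101761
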